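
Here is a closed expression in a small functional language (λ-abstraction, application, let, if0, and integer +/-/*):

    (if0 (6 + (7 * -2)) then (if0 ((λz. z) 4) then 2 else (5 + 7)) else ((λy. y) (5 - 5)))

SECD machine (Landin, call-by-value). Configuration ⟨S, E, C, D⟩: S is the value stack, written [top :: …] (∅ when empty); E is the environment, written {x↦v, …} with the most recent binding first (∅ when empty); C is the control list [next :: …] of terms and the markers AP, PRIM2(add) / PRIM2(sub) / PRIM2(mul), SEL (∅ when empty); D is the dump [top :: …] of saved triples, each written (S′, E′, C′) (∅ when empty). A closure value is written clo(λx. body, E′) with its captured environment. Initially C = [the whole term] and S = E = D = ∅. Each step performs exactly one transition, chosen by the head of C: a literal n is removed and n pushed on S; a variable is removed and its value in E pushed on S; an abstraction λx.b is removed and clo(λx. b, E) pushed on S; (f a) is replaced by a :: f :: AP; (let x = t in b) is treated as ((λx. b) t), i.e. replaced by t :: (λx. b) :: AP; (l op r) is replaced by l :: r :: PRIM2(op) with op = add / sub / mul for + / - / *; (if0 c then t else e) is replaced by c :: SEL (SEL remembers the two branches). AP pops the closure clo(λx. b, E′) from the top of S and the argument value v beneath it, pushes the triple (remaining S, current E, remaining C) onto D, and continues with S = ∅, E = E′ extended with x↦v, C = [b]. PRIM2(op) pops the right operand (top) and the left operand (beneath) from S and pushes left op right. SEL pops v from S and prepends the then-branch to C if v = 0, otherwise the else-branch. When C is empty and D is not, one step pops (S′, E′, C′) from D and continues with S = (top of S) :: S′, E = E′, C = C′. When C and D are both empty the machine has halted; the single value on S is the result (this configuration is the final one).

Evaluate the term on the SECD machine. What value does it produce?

step 0: ⟨S=∅; E=∅; C=[(if0 (6 + (7 * -2)) then (if0 ((λz. z) 4) then 2 else (5 + 7)) else ((λy. y) (5 - 5)))]; D=∅⟩
step 1: ⟨S=∅; E=∅; C=[(6 + (7 * -2)) :: SEL]; D=∅⟩
step 2: ⟨S=∅; E=∅; C=[6 :: (7 * -2) :: PRIM2(add) :: SEL]; D=∅⟩
step 3: ⟨S=[6]; E=∅; C=[(7 * -2) :: PRIM2(add) :: SEL]; D=∅⟩
step 4: ⟨S=[6]; E=∅; C=[7 :: -2 :: PRIM2(mul) :: PRIM2(add) :: SEL]; D=∅⟩
step 5: ⟨S=[7 :: 6]; E=∅; C=[-2 :: PRIM2(mul) :: PRIM2(add) :: SEL]; D=∅⟩
step 6: ⟨S=[-2 :: 7 :: 6]; E=∅; C=[PRIM2(mul) :: PRIM2(add) :: SEL]; D=∅⟩
step 7: ⟨S=[-14 :: 6]; E=∅; C=[PRIM2(add) :: SEL]; D=∅⟩
step 8: ⟨S=[-8]; E=∅; C=[SEL]; D=∅⟩
step 9: ⟨S=∅; E=∅; C=[((λy. y) (5 - 5))]; D=∅⟩
step 10: ⟨S=∅; E=∅; C=[(5 - 5) :: (λy. y) :: AP]; D=∅⟩
step 11: ⟨S=∅; E=∅; C=[5 :: 5 :: PRIM2(sub) :: (λy. y) :: AP]; D=∅⟩
step 12: ⟨S=[5]; E=∅; C=[5 :: PRIM2(sub) :: (λy. y) :: AP]; D=∅⟩
step 13: ⟨S=[5 :: 5]; E=∅; C=[PRIM2(sub) :: (λy. y) :: AP]; D=∅⟩
step 14: ⟨S=[0]; E=∅; C=[(λy. y) :: AP]; D=∅⟩
step 15: ⟨S=[clo(λy. y, ∅) :: 0]; E=∅; C=[AP]; D=∅⟩
step 16: ⟨S=∅; E={y↦0}; C=[y]; D=[(∅, ∅, ∅)]⟩
step 17: ⟨S=[0]; E={y↦0}; C=∅; D=[(∅, ∅, ∅)]⟩
step 18: ⟨S=[0]; E=∅; C=∅; D=∅⟩
→ final value 0

Answer: 0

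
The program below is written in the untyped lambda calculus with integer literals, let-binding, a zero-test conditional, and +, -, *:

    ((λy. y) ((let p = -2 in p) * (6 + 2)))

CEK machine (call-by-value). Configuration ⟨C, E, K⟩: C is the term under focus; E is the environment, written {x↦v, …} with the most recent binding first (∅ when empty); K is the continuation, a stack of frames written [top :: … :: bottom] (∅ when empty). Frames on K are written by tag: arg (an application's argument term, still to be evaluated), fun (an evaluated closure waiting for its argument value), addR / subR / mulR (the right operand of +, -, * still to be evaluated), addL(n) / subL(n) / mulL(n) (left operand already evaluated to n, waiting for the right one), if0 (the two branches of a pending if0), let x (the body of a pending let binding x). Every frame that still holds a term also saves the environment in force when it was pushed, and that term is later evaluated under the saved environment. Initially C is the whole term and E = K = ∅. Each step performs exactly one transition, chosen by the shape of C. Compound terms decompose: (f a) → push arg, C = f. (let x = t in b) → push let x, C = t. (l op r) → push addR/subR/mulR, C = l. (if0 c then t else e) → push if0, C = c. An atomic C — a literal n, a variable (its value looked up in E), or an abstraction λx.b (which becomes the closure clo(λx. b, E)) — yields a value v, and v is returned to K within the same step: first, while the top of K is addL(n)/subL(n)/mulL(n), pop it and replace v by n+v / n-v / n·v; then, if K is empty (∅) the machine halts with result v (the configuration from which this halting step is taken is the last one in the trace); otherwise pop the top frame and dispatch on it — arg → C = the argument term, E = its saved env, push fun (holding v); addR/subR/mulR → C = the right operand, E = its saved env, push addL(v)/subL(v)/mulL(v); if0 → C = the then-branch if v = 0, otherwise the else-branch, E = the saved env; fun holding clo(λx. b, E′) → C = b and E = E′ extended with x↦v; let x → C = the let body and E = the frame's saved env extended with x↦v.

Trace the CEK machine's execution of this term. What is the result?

0. ⟨C=((λy. y) ((let p = -2 in p) * (6 + 2))); E=∅; K=∅⟩
1. ⟨C=(λy. y); E=∅; K=[arg]⟩
2. ⟨C=((let p = -2 in p) * (6 + 2)); E=∅; K=[fun]⟩
3. ⟨C=(let p = -2 in p); E=∅; K=[mulR :: fun]⟩
4. ⟨C=-2; E=∅; K=[let p :: mulR :: fun]⟩
5. ⟨C=p; E={p↦-2}; K=[mulR :: fun]⟩
6. ⟨C=(6 + 2); E=∅; K=[mulL(-2) :: fun]⟩
7. ⟨C=6; E=∅; K=[addR :: mulL(-2) :: fun]⟩
8. ⟨C=2; E=∅; K=[addL(6) :: mulL(-2) :: fun]⟩
9. ⟨C=y; E={y↦-16}; K=∅⟩
→ final value -16

Answer: -16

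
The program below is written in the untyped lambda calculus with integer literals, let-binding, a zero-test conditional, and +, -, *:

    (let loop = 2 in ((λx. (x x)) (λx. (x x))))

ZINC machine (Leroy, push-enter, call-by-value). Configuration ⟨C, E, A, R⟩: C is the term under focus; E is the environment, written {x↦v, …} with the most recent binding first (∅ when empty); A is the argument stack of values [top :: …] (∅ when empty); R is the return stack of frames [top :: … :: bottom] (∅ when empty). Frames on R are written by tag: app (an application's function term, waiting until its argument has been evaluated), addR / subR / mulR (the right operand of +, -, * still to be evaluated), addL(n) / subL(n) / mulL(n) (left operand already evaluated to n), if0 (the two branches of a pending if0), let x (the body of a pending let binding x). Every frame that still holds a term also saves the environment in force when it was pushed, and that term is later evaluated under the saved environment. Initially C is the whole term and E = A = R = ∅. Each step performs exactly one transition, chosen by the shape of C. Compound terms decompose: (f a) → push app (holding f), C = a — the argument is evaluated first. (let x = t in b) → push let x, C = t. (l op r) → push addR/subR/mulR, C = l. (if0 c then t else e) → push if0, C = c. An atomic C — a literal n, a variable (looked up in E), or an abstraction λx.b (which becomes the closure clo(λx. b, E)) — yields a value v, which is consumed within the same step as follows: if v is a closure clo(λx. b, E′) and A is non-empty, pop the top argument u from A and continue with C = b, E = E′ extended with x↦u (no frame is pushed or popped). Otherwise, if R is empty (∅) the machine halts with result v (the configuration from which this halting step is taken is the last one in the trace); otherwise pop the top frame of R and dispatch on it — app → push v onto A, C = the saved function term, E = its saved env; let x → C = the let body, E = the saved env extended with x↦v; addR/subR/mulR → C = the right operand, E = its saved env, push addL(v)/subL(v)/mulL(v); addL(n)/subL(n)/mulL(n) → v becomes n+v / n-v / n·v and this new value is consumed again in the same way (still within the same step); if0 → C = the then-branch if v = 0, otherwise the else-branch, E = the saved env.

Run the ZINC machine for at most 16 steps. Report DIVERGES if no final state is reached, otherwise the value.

Answer: DIVERGES (no final state within 16 steps)

Machine steps:
[0] ⟨C=(let loop = 2 in ((λx. (x x)) (λx. (x x)))); E=∅; A=∅; R=∅⟩
[1] ⟨C=2; E=∅; A=∅; R=[let loop]⟩
[2] ⟨C=((λx. (x x)) (λx. (x x))); E={loop↦2}; A=∅; R=∅⟩
[3] ⟨C=(λx. (x x)); E={loop↦2}; A=∅; R=[app]⟩
[4] ⟨C=(λx. (x x)); E={loop↦2}; A=[clo(λx. (x x), {loop↦2})]; R=∅⟩
[5] ⟨C=(x x); E={x↦clo(λx. (x x), {loop↦2}), loop↦2}; A=∅; R=∅⟩
[6] ⟨C=x; E={x↦clo(λx. (x x), {loop↦2}), loop↦2}; A=∅; R=[app]⟩
[7] ⟨C=x; E={x↦clo(λx. (x x), {loop↦2}), loop↦2}; A=[clo(λx. (x x), {loop↦2})]; R=∅⟩
… configuration repeats with period 3 (steps 5–7 recur indefinitely) …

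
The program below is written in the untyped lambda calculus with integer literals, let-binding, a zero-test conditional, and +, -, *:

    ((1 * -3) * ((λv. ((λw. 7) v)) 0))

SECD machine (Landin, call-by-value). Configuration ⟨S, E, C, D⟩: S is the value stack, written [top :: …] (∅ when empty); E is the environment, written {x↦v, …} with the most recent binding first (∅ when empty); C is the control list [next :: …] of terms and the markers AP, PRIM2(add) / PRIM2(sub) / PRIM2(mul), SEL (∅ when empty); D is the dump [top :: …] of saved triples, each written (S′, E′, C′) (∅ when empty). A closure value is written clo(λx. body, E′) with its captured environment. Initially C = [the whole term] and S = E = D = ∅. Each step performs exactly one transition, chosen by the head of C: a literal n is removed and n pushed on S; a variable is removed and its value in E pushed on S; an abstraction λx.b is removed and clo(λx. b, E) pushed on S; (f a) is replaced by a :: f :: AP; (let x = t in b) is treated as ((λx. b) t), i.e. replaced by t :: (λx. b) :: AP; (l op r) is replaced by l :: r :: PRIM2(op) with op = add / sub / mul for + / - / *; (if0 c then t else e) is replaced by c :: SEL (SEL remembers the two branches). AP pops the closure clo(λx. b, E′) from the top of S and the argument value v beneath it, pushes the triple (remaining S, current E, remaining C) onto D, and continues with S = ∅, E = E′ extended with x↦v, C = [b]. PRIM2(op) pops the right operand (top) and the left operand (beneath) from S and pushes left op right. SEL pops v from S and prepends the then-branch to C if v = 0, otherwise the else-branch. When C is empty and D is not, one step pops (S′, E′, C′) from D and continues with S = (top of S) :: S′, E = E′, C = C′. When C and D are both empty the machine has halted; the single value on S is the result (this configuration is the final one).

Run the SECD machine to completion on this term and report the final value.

Answer: -21

Execution trace:
t=0: <S=∅, E=∅, C=[((1 * -3) * ((λv. ((λw. 7) v)) 0))], D=∅>
t=1: <S=∅, E=∅, C=[(1 * -3) :: ((λv. ((λw. 7) v)) 0) :: PRIM2(mul)], D=∅>
t=2: <S=∅, E=∅, C=[1 :: -3 :: PRIM2(mul) :: ((λv. ((λw. 7) v)) 0) :: PRIM2(mul)], D=∅>
t=3: <S=[1], E=∅, C=[-3 :: PRIM2(mul) :: ((λv. ((λw. 7) v)) 0) :: PRIM2(mul)], D=∅>
t=4: <S=[-3 :: 1], E=∅, C=[PRIM2(mul) :: ((λv. ((λw. 7) v)) 0) :: PRIM2(mul)], D=∅>
t=5: <S=[-3], E=∅, C=[((λv. ((λw. 7) v)) 0) :: PRIM2(mul)], D=∅>
t=6: <S=[-3], E=∅, C=[0 :: (λv. ((λw. 7) v)) :: AP :: PRIM2(mul)], D=∅>
t=7: <S=[0 :: -3], E=∅, C=[(λv. ((λw. 7) v)) :: AP :: PRIM2(mul)], D=∅>
t=8: <S=[clo(λv. ((λw. 7) v), ∅) :: 0 :: -3], E=∅, C=[AP :: PRIM2(mul)], D=∅>
t=9: <S=∅, E={v↦0}, C=[((λw. 7) v)], D=[([-3], ∅, [PRIM2(mul)])]>
t=10: <S=∅, E={v↦0}, C=[v :: (λw. 7) :: AP], D=[([-3], ∅, [PRIM2(mul)])]>
t=11: <S=[0], E={v↦0}, C=[(λw. 7) :: AP], D=[([-3], ∅, [PRIM2(mul)])]>
t=12: <S=[clo(λw. 7, {v↦0}) :: 0], E={v↦0}, C=[AP], D=[([-3], ∅, [PRIM2(mul)])]>
t=13: <S=∅, E={w↦0, v↦0}, C=[7], D=[(∅, {v↦0}, ∅) :: ([-3], ∅, [PRIM2(mul)])]>
t=14: <S=[7], E={w↦0, v↦0}, C=∅, D=[(∅, {v↦0}, ∅) :: ([-3], ∅, [PRIM2(mul)])]>
t=15: <S=[7], E={v↦0}, C=∅, D=[([-3], ∅, [PRIM2(mul)])]>
t=16: <S=[7 :: -3], E=∅, C=[PRIM2(mul)], D=∅>
t=17: <S=[-21], E=∅, C=∅, D=∅>
→ final value -21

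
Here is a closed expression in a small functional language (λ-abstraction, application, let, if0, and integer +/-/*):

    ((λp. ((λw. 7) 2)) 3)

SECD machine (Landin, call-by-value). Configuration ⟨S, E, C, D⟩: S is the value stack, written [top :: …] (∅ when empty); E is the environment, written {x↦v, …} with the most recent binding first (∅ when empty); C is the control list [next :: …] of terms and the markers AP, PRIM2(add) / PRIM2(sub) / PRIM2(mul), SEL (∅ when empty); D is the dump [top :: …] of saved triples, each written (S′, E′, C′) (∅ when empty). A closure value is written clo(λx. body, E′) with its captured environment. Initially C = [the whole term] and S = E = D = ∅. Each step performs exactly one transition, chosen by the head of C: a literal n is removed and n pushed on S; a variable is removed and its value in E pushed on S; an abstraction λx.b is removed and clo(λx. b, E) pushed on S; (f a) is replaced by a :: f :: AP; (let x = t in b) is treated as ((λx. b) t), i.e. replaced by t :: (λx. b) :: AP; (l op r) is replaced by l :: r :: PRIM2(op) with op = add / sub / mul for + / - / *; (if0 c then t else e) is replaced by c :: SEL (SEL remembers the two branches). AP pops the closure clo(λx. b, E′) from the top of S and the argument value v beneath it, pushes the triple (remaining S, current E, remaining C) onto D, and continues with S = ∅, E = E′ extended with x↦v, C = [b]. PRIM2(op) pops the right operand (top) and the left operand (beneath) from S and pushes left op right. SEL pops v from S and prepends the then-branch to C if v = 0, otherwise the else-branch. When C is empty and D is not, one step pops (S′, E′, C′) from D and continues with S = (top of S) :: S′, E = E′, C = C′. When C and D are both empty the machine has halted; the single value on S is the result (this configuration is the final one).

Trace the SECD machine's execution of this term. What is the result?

Answer: 7

Execution trace:
t=0: ⟨S=∅; E=∅; C=[((λp. ((λw. 7) 2)) 3)]; D=∅⟩
t=1: ⟨S=∅; E=∅; C=[3 :: (λp. ((λw. 7) 2)) :: AP]; D=∅⟩
t=2: ⟨S=[3]; E=∅; C=[(λp. ((λw. 7) 2)) :: AP]; D=∅⟩
t=3: ⟨S=[clo(λp. ((λw. 7) 2), ∅) :: 3]; E=∅; C=[AP]; D=∅⟩
t=4: ⟨S=∅; E={p↦3}; C=[((λw. 7) 2)]; D=[(∅, ∅, ∅)]⟩
t=5: ⟨S=∅; E={p↦3}; C=[2 :: (λw. 7) :: AP]; D=[(∅, ∅, ∅)]⟩
t=6: ⟨S=[2]; E={p↦3}; C=[(λw. 7) :: AP]; D=[(∅, ∅, ∅)]⟩
t=7: ⟨S=[clo(λw. 7, {p↦3}) :: 2]; E={p↦3}; C=[AP]; D=[(∅, ∅, ∅)]⟩
t=8: ⟨S=∅; E={w↦2, p↦3}; C=[7]; D=[(∅, {p↦3}, ∅) :: (∅, ∅, ∅)]⟩
t=9: ⟨S=[7]; E={w↦2, p↦3}; C=∅; D=[(∅, {p↦3}, ∅) :: (∅, ∅, ∅)]⟩
t=10: ⟨S=[7]; E={p↦3}; C=∅; D=[(∅, ∅, ∅)]⟩
t=11: ⟨S=[7]; E=∅; C=∅; D=∅⟩
→ final value 7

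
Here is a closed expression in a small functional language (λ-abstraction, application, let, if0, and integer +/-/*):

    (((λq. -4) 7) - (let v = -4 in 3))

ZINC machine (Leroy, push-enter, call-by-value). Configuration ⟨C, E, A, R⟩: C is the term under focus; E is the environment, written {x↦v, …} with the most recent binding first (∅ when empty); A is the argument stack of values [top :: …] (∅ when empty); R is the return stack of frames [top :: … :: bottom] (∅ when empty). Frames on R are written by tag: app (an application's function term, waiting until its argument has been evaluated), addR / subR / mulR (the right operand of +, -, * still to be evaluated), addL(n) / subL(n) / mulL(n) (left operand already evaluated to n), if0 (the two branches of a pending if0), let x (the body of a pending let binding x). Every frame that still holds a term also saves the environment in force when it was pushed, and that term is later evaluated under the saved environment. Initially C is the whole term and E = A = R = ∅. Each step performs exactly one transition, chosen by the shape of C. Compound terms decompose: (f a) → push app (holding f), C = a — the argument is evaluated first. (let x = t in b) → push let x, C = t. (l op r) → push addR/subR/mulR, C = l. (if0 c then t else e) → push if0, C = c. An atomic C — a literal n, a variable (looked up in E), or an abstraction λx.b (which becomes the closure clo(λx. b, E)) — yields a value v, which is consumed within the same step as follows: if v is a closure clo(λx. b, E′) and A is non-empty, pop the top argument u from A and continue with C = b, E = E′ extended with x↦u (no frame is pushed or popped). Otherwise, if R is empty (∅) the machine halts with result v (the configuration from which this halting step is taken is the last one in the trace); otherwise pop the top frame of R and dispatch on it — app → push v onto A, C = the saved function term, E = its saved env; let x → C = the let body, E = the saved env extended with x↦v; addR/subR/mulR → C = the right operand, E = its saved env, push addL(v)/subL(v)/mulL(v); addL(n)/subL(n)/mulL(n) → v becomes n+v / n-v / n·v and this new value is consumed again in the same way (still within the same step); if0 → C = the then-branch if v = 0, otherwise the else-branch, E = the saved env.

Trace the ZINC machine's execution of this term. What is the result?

Answer: -7

Derivation:
[0] [C=(((λq. -4) 7) - (let v = -4 in 3)) | E=∅ | A=∅ | R=∅]
[1] [C=((λq. -4) 7) | E=∅ | A=∅ | R=[subR]]
[2] [C=7 | E=∅ | A=∅ | R=[app :: subR]]
[3] [C=(λq. -4) | E=∅ | A=[7] | R=[subR]]
[4] [C=-4 | E={q↦7} | A=∅ | R=[subR]]
[5] [C=(let v = -4 in 3) | E=∅ | A=∅ | R=[subL(-4)]]
[6] [C=-4 | E=∅ | A=∅ | R=[let v :: subL(-4)]]
[7] [C=3 | E={v↦-4} | A=∅ | R=[subL(-4)]]
→ final value -7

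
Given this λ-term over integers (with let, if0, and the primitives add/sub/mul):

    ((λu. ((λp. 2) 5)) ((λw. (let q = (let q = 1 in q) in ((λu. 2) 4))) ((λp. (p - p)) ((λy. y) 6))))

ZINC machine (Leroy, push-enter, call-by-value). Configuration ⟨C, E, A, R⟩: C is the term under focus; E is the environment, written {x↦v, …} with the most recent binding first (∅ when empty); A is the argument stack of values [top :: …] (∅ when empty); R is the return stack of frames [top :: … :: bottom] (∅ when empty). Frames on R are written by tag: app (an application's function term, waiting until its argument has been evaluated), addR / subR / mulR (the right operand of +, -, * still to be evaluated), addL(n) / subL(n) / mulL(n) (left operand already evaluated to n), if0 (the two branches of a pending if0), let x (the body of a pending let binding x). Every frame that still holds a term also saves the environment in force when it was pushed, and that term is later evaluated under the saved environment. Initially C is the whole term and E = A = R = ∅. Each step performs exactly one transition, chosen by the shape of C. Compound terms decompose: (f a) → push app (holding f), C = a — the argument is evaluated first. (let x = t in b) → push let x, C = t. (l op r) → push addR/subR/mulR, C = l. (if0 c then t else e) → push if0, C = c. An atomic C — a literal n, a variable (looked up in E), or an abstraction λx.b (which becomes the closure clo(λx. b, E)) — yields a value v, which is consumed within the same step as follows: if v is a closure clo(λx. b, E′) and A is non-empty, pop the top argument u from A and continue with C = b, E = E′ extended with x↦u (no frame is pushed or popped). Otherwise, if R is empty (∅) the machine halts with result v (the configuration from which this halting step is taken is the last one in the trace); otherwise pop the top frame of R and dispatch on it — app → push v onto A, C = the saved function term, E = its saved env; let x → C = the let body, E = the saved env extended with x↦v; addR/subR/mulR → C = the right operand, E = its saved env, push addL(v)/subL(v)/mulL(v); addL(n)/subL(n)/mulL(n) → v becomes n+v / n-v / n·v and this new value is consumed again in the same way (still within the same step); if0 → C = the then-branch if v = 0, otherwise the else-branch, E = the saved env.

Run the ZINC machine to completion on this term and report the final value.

Answer: 2

Execution trace:
0. ⟨C=((λu. ((λp. 2) 5)) ((λw. (let q = (let q = 1 in q) in ((λu. 2) 4))) ((λp. (p - p)) ((λy. y) 6)))); E=∅; A=∅; R=∅⟩
1. ⟨C=((λw. (let q = (let q = 1 in q) in ((λu. 2) 4))) ((λp. (p - p)) ((λy. y) 6))); E=∅; A=∅; R=[app]⟩
2. ⟨C=((λp. (p - p)) ((λy. y) 6)); E=∅; A=∅; R=[app :: app]⟩
3. ⟨C=((λy. y) 6); E=∅; A=∅; R=[app :: app :: app]⟩
4. ⟨C=6; E=∅; A=∅; R=[app :: app :: app :: app]⟩
5. ⟨C=(λy. y); E=∅; A=[6]; R=[app :: app :: app]⟩
6. ⟨C=y; E={y↦6}; A=∅; R=[app :: app :: app]⟩
7. ⟨C=(λp. (p - p)); E=∅; A=[6]; R=[app :: app]⟩
8. ⟨C=(p - p); E={p↦6}; A=∅; R=[app :: app]⟩
9. ⟨C=p; E={p↦6}; A=∅; R=[subR :: app :: app]⟩
10. ⟨C=p; E={p↦6}; A=∅; R=[subL(6) :: app :: app]⟩
11. ⟨C=(λw. (let q = (let q = 1 in q) in ((λu. 2) 4))); E=∅; A=[0]; R=[app]⟩
12. ⟨C=(let q = (let q = 1 in q) in ((λu. 2) 4)); E={w↦0}; A=∅; R=[app]⟩
13. ⟨C=(let q = 1 in q); E={w↦0}; A=∅; R=[let q :: app]⟩
14. ⟨C=1; E={w↦0}; A=∅; R=[let q :: let q :: app]⟩
15. ⟨C=q; E={q↦1, w↦0}; A=∅; R=[let q :: app]⟩
16. ⟨C=((λu. 2) 4); E={q↦1, w↦0}; A=∅; R=[app]⟩
17. ⟨C=4; E={q↦1, w↦0}; A=∅; R=[app :: app]⟩
18. ⟨C=(λu. 2); E={q↦1, w↦0}; A=[4]; R=[app]⟩
19. ⟨C=2; E={u↦4, q↦1, w↦0}; A=∅; R=[app]⟩
20. ⟨C=(λu. ((λp. 2) 5)); E=∅; A=[2]; R=∅⟩
21. ⟨C=((λp. 2) 5); E={u↦2}; A=∅; R=∅⟩
22. ⟨C=5; E={u↦2}; A=∅; R=[app]⟩
23. ⟨C=(λp. 2); E={u↦2}; A=[5]; R=∅⟩
24. ⟨C=2; E={p↦5, u↦2}; A=∅; R=∅⟩
→ final value 2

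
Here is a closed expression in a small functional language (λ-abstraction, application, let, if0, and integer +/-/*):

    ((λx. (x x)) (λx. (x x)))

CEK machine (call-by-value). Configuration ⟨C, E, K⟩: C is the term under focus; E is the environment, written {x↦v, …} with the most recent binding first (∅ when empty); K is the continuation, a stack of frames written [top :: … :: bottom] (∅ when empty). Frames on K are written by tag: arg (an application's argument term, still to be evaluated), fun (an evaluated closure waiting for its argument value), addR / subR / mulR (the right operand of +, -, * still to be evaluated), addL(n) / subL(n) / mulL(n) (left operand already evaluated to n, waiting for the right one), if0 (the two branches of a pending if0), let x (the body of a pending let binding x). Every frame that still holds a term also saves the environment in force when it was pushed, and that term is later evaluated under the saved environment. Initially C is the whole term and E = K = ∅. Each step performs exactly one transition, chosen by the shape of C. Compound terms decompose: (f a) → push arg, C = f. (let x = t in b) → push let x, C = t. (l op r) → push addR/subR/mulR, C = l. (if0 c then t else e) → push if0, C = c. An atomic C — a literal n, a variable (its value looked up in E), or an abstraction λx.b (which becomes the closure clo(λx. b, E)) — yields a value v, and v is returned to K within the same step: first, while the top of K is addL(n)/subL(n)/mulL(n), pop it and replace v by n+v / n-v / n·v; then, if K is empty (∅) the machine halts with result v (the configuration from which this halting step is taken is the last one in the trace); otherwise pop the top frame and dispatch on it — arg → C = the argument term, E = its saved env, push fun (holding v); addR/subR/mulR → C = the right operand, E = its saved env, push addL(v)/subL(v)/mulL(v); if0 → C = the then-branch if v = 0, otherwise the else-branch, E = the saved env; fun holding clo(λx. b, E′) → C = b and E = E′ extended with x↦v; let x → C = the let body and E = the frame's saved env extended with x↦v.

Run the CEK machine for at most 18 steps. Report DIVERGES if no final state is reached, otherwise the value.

Answer: DIVERGES (no final state within 18 steps)

Derivation:
[0] <C=((λx. (x x)) (λx. (x x))), E=∅, K=∅>
[1] <C=(λx. (x x)), E=∅, K=[arg]>
[2] <C=(λx. (x x)), E=∅, K=[fun]>
[3] <C=(x x), E={x↦clo(λx. (x x), ∅)}, K=∅>
[4] <C=x, E={x↦clo(λx. (x x), ∅)}, K=[arg]>
[5] <C=x, E={x↦clo(λx. (x x), ∅)}, K=[fun]>
… configuration repeats with period 3 (steps 3–5 recur indefinitely) …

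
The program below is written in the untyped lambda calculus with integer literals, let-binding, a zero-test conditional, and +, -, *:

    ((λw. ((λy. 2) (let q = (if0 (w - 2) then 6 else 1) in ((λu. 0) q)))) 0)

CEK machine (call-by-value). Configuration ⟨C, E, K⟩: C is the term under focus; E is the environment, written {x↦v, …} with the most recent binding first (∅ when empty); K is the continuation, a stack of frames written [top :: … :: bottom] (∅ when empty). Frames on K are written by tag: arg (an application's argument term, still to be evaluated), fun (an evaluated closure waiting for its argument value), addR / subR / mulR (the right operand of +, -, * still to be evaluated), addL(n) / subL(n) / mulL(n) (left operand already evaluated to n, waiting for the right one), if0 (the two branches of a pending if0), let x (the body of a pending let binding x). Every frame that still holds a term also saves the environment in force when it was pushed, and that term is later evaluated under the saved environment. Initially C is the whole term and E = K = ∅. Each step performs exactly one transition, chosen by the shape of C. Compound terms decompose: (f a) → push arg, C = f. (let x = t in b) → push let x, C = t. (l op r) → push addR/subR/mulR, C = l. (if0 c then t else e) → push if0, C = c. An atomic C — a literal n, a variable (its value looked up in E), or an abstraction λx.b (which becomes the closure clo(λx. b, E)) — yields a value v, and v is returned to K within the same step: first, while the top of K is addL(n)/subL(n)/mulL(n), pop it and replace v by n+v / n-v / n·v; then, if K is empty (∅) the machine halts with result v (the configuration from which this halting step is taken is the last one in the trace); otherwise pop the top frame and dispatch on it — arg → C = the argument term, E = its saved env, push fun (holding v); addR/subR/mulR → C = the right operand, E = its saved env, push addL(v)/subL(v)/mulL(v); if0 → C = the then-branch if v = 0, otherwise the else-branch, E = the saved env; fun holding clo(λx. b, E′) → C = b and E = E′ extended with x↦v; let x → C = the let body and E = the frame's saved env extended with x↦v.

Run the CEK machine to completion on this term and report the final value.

Answer: 2

Machine steps:
0. ⟨C=((λw. ((λy. 2) (let q = (if0 (w - 2) then 6 else 1) in ((λu. 0) q)))) 0); E=∅; K=∅⟩
1. ⟨C=(λw. ((λy. 2) (let q = (if0 (w - 2) then 6 else 1) in ((λu. 0) q)))); E=∅; K=[arg]⟩
2. ⟨C=0; E=∅; K=[fun]⟩
3. ⟨C=((λy. 2) (let q = (if0 (w - 2) then 6 else 1) in ((λu. 0) q))); E={w↦0}; K=∅⟩
4. ⟨C=(λy. 2); E={w↦0}; K=[arg]⟩
5. ⟨C=(let q = (if0 (w - 2) then 6 else 1) in ((λu. 0) q)); E={w↦0}; K=[fun]⟩
6. ⟨C=(if0 (w - 2) then 6 else 1); E={w↦0}; K=[let q :: fun]⟩
7. ⟨C=(w - 2); E={w↦0}; K=[if0 :: let q :: fun]⟩
8. ⟨C=w; E={w↦0}; K=[subR :: if0 :: let q :: fun]⟩
9. ⟨C=2; E={w↦0}; K=[subL(0) :: if0 :: let q :: fun]⟩
10. ⟨C=1; E={w↦0}; K=[let q :: fun]⟩
11. ⟨C=((λu. 0) q); E={q↦1, w↦0}; K=[fun]⟩
12. ⟨C=(λu. 0); E={q↦1, w↦0}; K=[arg :: fun]⟩
13. ⟨C=q; E={q↦1, w↦0}; K=[fun :: fun]⟩
14. ⟨C=0; E={u↦1, q↦1, w↦0}; K=[fun]⟩
15. ⟨C=2; E={y↦0, w↦0}; K=∅⟩
→ final value 2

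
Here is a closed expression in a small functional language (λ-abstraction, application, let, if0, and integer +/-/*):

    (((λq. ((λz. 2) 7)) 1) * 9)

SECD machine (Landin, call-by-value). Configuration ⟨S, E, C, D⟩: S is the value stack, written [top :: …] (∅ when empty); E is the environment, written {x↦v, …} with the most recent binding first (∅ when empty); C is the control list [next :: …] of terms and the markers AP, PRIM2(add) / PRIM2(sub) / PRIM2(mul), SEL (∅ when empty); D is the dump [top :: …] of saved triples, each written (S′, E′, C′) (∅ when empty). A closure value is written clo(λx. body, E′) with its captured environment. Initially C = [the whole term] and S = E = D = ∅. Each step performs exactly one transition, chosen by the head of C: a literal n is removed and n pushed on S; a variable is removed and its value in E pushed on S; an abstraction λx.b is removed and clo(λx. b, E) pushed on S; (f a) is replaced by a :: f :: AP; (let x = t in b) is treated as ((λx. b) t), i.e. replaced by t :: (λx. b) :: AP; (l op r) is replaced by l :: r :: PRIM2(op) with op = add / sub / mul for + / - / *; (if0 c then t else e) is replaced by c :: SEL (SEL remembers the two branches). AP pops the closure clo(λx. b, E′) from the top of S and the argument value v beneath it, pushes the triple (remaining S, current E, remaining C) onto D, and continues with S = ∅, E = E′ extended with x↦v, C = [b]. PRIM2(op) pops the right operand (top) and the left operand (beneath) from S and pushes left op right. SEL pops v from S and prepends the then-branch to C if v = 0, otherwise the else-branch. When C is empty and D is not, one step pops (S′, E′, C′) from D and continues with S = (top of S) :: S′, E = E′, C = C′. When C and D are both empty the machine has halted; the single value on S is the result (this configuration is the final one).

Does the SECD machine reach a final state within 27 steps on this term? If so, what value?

Answer: 18

Execution trace:
step 0: [S=∅ | E=∅ | C=[(((λq. ((λz. 2) 7)) 1) * 9)] | D=∅]
step 1: [S=∅ | E=∅ | C=[((λq. ((λz. 2) 7)) 1) :: 9 :: PRIM2(mul)] | D=∅]
step 2: [S=∅ | E=∅ | C=[1 :: (λq. ((λz. 2) 7)) :: AP :: 9 :: PRIM2(mul)] | D=∅]
step 3: [S=[1] | E=∅ | C=[(λq. ((λz. 2) 7)) :: AP :: 9 :: PRIM2(mul)] | D=∅]
step 4: [S=[clo(λq. ((λz. 2) 7), ∅) :: 1] | E=∅ | C=[AP :: 9 :: PRIM2(mul)] | D=∅]
step 5: [S=∅ | E={q↦1} | C=[((λz. 2) 7)] | D=[(∅, ∅, [9 :: PRIM2(mul)])]]
step 6: [S=∅ | E={q↦1} | C=[7 :: (λz. 2) :: AP] | D=[(∅, ∅, [9 :: PRIM2(mul)])]]
step 7: [S=[7] | E={q↦1} | C=[(λz. 2) :: AP] | D=[(∅, ∅, [9 :: PRIM2(mul)])]]
step 8: [S=[clo(λz. 2, {q↦1}) :: 7] | E={q↦1} | C=[AP] | D=[(∅, ∅, [9 :: PRIM2(mul)])]]
step 9: [S=∅ | E={z↦7, q↦1} | C=[2] | D=[(∅, {q↦1}, ∅) :: (∅, ∅, [9 :: PRIM2(mul)])]]
step 10: [S=[2] | E={z↦7, q↦1} | C=∅ | D=[(∅, {q↦1}, ∅) :: (∅, ∅, [9 :: PRIM2(mul)])]]
step 11: [S=[2] | E={q↦1} | C=∅ | D=[(∅, ∅, [9 :: PRIM2(mul)])]]
step 12: [S=[2] | E=∅ | C=[9 :: PRIM2(mul)] | D=∅]
step 13: [S=[9 :: 2] | E=∅ | C=[PRIM2(mul)] | D=∅]
step 14: [S=[18] | E=∅ | C=∅ | D=∅]
→ final value 18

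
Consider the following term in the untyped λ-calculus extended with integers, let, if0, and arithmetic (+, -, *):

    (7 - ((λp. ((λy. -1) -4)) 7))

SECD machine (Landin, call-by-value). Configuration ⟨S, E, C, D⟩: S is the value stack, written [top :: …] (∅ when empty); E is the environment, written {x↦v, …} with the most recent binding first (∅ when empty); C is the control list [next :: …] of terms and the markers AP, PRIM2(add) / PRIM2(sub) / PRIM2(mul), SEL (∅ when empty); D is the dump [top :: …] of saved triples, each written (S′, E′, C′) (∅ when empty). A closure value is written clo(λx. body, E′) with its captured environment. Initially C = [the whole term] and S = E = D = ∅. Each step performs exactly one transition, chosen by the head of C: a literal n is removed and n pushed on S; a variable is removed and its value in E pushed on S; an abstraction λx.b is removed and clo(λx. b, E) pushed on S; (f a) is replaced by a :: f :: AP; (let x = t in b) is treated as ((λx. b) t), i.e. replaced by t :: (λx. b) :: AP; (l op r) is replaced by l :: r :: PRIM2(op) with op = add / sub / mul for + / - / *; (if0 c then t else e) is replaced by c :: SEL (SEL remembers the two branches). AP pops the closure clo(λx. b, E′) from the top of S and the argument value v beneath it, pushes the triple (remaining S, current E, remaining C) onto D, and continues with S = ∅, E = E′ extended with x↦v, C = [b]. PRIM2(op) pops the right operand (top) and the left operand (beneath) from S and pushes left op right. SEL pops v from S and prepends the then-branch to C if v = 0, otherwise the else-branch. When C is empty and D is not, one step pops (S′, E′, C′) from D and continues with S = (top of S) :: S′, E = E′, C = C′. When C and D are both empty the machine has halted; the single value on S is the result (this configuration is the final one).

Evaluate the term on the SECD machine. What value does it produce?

Answer: 8

Execution trace:
t=0: ⟨S=∅; E=∅; C=[(7 - ((λp. ((λy. -1) -4)) 7))]; D=∅⟩
t=1: ⟨S=∅; E=∅; C=[7 :: ((λp. ((λy. -1) -4)) 7) :: PRIM2(sub)]; D=∅⟩
t=2: ⟨S=[7]; E=∅; C=[((λp. ((λy. -1) -4)) 7) :: PRIM2(sub)]; D=∅⟩
t=3: ⟨S=[7]; E=∅; C=[7 :: (λp. ((λy. -1) -4)) :: AP :: PRIM2(sub)]; D=∅⟩
t=4: ⟨S=[7 :: 7]; E=∅; C=[(λp. ((λy. -1) -4)) :: AP :: PRIM2(sub)]; D=∅⟩
t=5: ⟨S=[clo(λp. ((λy. -1) -4), ∅) :: 7 :: 7]; E=∅; C=[AP :: PRIM2(sub)]; D=∅⟩
t=6: ⟨S=∅; E={p↦7}; C=[((λy. -1) -4)]; D=[([7], ∅, [PRIM2(sub)])]⟩
t=7: ⟨S=∅; E={p↦7}; C=[-4 :: (λy. -1) :: AP]; D=[([7], ∅, [PRIM2(sub)])]⟩
t=8: ⟨S=[-4]; E={p↦7}; C=[(λy. -1) :: AP]; D=[([7], ∅, [PRIM2(sub)])]⟩
t=9: ⟨S=[clo(λy. -1, {p↦7}) :: -4]; E={p↦7}; C=[AP]; D=[([7], ∅, [PRIM2(sub)])]⟩
t=10: ⟨S=∅; E={y↦-4, p↦7}; C=[-1]; D=[(∅, {p↦7}, ∅) :: ([7], ∅, [PRIM2(sub)])]⟩
t=11: ⟨S=[-1]; E={y↦-4, p↦7}; C=∅; D=[(∅, {p↦7}, ∅) :: ([7], ∅, [PRIM2(sub)])]⟩
t=12: ⟨S=[-1]; E={p↦7}; C=∅; D=[([7], ∅, [PRIM2(sub)])]⟩
t=13: ⟨S=[-1 :: 7]; E=∅; C=[PRIM2(sub)]; D=∅⟩
t=14: ⟨S=[8]; E=∅; C=∅; D=∅⟩
→ final value 8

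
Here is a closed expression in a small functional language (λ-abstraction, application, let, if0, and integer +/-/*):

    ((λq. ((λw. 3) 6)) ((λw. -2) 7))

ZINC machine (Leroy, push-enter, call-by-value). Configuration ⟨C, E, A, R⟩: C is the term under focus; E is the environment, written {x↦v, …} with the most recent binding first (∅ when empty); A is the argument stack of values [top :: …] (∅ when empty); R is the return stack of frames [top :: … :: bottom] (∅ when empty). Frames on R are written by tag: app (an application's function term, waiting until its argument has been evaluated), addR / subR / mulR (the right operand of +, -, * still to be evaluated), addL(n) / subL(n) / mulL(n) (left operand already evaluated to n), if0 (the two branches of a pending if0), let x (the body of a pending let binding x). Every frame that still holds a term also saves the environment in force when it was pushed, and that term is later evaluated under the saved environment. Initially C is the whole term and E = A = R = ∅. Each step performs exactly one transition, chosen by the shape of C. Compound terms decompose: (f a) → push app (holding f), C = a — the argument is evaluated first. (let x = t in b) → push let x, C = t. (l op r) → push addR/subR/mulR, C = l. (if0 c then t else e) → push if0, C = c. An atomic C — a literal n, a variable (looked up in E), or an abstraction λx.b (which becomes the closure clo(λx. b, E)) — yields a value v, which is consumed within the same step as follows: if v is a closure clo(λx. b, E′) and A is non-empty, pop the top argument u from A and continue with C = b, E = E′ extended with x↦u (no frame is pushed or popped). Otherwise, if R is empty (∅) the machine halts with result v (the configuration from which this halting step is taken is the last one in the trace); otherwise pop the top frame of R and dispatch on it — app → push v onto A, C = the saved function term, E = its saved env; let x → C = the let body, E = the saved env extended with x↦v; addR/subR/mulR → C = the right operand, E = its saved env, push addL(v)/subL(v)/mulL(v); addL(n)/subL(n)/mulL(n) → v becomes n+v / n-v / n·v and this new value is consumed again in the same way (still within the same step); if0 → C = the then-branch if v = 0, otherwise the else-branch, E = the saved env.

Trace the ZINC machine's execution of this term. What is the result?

step 0: [C=((λq. ((λw. 3) 6)) ((λw. -2) 7)) | E=∅ | A=∅ | R=∅]
step 1: [C=((λw. -2) 7) | E=∅ | A=∅ | R=[app]]
step 2: [C=7 | E=∅ | A=∅ | R=[app :: app]]
step 3: [C=(λw. -2) | E=∅ | A=[7] | R=[app]]
step 4: [C=-2 | E={w↦7} | A=∅ | R=[app]]
step 5: [C=(λq. ((λw. 3) 6)) | E=∅ | A=[-2] | R=∅]
step 6: [C=((λw. 3) 6) | E={q↦-2} | A=∅ | R=∅]
step 7: [C=6 | E={q↦-2} | A=∅ | R=[app]]
step 8: [C=(λw. 3) | E={q↦-2} | A=[6] | R=∅]
step 9: [C=3 | E={w↦6, q↦-2} | A=∅ | R=∅]
→ final value 3

Answer: 3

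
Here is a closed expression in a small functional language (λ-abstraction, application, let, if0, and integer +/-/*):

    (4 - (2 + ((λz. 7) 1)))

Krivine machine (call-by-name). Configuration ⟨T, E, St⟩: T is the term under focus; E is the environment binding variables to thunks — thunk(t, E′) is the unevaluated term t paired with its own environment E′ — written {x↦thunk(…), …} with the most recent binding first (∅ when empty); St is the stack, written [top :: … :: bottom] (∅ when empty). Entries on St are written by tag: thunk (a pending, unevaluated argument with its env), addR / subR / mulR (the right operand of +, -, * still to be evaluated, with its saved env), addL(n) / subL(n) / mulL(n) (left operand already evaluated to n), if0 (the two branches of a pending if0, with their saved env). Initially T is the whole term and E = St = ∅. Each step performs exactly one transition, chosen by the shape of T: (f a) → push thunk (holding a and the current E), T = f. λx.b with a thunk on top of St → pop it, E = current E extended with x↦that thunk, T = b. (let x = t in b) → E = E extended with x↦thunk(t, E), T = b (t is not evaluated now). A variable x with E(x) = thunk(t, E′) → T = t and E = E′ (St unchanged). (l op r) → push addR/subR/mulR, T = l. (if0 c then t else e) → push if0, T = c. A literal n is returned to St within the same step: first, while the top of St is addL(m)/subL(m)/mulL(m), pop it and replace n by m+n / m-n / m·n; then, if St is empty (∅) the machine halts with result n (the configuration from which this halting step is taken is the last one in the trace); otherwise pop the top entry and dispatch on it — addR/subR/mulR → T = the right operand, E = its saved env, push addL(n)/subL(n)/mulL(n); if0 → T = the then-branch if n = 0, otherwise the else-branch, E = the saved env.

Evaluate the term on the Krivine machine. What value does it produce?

Answer: -5

Derivation:
[0] <T=(4 - (2 + ((λz. 7) 1))), E=∅, St=∅>
[1] <T=4, E=∅, St=[subR]>
[2] <T=(2 + ((λz. 7) 1)), E=∅, St=[subL(4)]>
[3] <T=2, E=∅, St=[addR :: subL(4)]>
[4] <T=((λz. 7) 1), E=∅, St=[addL(2) :: subL(4)]>
[5] <T=(λz. 7), E=∅, St=[thunk :: addL(2) :: subL(4)]>
[6] <T=7, E={z↦thunk(1, ∅)}, St=[addL(2) :: subL(4)]>
→ final value -5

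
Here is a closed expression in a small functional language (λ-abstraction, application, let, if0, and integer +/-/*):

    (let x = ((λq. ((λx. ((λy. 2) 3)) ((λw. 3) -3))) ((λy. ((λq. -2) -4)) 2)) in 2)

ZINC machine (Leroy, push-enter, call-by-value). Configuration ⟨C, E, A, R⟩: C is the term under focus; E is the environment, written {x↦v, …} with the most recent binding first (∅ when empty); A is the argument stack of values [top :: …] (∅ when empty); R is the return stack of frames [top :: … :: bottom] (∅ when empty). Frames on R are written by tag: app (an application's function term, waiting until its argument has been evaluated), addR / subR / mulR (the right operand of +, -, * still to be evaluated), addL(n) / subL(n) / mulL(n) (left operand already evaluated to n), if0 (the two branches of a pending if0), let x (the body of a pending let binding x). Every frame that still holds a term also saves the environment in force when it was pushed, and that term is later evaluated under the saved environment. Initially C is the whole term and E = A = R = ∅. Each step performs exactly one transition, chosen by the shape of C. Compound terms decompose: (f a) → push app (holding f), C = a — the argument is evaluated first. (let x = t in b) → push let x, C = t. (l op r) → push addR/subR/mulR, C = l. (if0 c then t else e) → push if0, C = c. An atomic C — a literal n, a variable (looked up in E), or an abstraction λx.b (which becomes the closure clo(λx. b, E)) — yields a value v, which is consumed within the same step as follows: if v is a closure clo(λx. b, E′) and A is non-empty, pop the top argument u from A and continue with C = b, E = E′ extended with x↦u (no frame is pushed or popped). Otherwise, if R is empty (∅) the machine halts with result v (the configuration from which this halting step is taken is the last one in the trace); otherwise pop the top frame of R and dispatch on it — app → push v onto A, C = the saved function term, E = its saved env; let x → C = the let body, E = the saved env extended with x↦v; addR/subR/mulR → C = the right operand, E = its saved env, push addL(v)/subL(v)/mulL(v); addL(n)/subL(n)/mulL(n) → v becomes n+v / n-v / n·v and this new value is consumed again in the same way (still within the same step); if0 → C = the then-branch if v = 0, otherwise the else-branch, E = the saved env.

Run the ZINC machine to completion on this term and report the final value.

step 0: <C=(let x = ((λq. ((λx. ((λy. 2) 3)) ((λw. 3) -3))) ((λy. ((λq. -2) -4)) 2)) in 2), E=∅, A=∅, R=∅>
step 1: <C=((λq. ((λx. ((λy. 2) 3)) ((λw. 3) -3))) ((λy. ((λq. -2) -4)) 2)), E=∅, A=∅, R=[let x]>
step 2: <C=((λy. ((λq. -2) -4)) 2), E=∅, A=∅, R=[app :: let x]>
step 3: <C=2, E=∅, A=∅, R=[app :: app :: let x]>
step 4: <C=(λy. ((λq. -2) -4)), E=∅, A=[2], R=[app :: let x]>
step 5: <C=((λq. -2) -4), E={y↦2}, A=∅, R=[app :: let x]>
step 6: <C=-4, E={y↦2}, A=∅, R=[app :: app :: let x]>
step 7: <C=(λq. -2), E={y↦2}, A=[-4], R=[app :: let x]>
step 8: <C=-2, E={q↦-4, y↦2}, A=∅, R=[app :: let x]>
step 9: <C=(λq. ((λx. ((λy. 2) 3)) ((λw. 3) -3))), E=∅, A=[-2], R=[let x]>
step 10: <C=((λx. ((λy. 2) 3)) ((λw. 3) -3)), E={q↦-2}, A=∅, R=[let x]>
step 11: <C=((λw. 3) -3), E={q↦-2}, A=∅, R=[app :: let x]>
step 12: <C=-3, E={q↦-2}, A=∅, R=[app :: app :: let x]>
step 13: <C=(λw. 3), E={q↦-2}, A=[-3], R=[app :: let x]>
step 14: <C=3, E={w↦-3, q↦-2}, A=∅, R=[app :: let x]>
step 15: <C=(λx. ((λy. 2) 3)), E={q↦-2}, A=[3], R=[let x]>
step 16: <C=((λy. 2) 3), E={x↦3, q↦-2}, A=∅, R=[let x]>
step 17: <C=3, E={x↦3, q↦-2}, A=∅, R=[app :: let x]>
step 18: <C=(λy. 2), E={x↦3, q↦-2}, A=[3], R=[let x]>
step 19: <C=2, E={y↦3, x↦3, q↦-2}, A=∅, R=[let x]>
step 20: <C=2, E={x↦2}, A=∅, R=∅>
→ final value 2

Answer: 2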